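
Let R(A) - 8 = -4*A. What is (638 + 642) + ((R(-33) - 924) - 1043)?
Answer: -547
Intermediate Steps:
R(A) = 8 - 4*A
(638 + 642) + ((R(-33) - 924) - 1043) = (638 + 642) + (((8 - 4*(-33)) - 924) - 1043) = 1280 + (((8 + 132) - 924) - 1043) = 1280 + ((140 - 924) - 1043) = 1280 + (-784 - 1043) = 1280 - 1827 = -547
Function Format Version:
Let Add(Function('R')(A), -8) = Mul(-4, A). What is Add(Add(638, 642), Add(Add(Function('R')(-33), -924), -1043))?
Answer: -547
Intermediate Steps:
Function('R')(A) = Add(8, Mul(-4, A))
Add(Add(638, 642), Add(Add(Function('R')(-33), -924), -1043)) = Add(Add(638, 642), Add(Add(Add(8, Mul(-4, -33)), -924), -1043)) = Add(1280, Add(Add(Add(8, 132), -924), -1043)) = Add(1280, Add(Add(140, -924), -1043)) = Add(1280, Add(-784, -1043)) = Add(1280, -1827) = -547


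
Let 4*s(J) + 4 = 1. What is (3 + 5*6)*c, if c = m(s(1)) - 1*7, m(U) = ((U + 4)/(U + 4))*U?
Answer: -1023/4 ≈ -255.75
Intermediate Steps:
s(J) = -¾ (s(J) = -1 + (¼)*1 = -1 + ¼ = -¾)
m(U) = U (m(U) = ((4 + U)/(4 + U))*U = 1*U = U)
c = -31/4 (c = -¾ - 1*7 = -¾ - 7 = -31/4 ≈ -7.7500)
(3 + 5*6)*c = (3 + 5*6)*(-31/4) = (3 + 30)*(-31/4) = 33*(-31/4) = -1023/4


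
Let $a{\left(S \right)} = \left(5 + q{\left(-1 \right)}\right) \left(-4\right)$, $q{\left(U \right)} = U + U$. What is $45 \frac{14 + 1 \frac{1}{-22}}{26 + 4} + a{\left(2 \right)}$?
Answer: $\frac{393}{44} \approx 8.9318$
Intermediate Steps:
$q{\left(U \right)} = 2 U$
$a{\left(S \right)} = -12$ ($a{\left(S \right)} = \left(5 + 2 \left(-1\right)\right) \left(-4\right) = \left(5 - 2\right) \left(-4\right) = 3 \left(-4\right) = -12$)
$45 \frac{14 + 1 \frac{1}{-22}}{26 + 4} + a{\left(2 \right)} = 45 \frac{14 + 1 \frac{1}{-22}}{26 + 4} - 12 = 45 \frac{14 + 1 \left(- \frac{1}{22}\right)}{30} - 12 = 45 \left(14 - \frac{1}{22}\right) \frac{1}{30} - 12 = 45 \cdot \frac{307}{22} \cdot \frac{1}{30} - 12 = 45 \cdot \frac{307}{660} - 12 = \frac{921}{44} - 12 = \frac{393}{44}$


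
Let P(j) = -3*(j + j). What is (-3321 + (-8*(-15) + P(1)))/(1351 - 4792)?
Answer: 1069/1147 ≈ 0.93200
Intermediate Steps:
P(j) = -6*j
(-3321 + (-8*(-15) + P(1)))/(1351 - 4792) = (-3321 + (-8*(-15) - 6*1))/(1351 - 4792) = (-3321 + (120 - 6))/(-3441) = (-3321 + 114)*(-1/3441) = -3207*(-1/3441) = 1069/1147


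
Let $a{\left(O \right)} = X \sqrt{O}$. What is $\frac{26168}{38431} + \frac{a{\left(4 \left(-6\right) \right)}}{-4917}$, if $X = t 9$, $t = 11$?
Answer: $\frac{26168}{38431} - \frac{6 i \sqrt{6}}{149} \approx 0.68091 - 0.098637 i$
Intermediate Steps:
$X = 99$ ($X = 11 \cdot 9 = 99$)
$a{\left(O \right)} = 99 \sqrt{O}$
$\frac{26168}{38431} + \frac{a{\left(4 \left(-6\right) \right)}}{-4917} = \frac{26168}{38431} + \frac{99 \sqrt{4 \left(-6\right)}}{-4917} = 26168 \cdot \frac{1}{38431} + 99 \sqrt{-24} \left(- \frac{1}{4917}\right) = \frac{26168}{38431} + 99 \cdot 2 i \sqrt{6} \left(- \frac{1}{4917}\right) = \frac{26168}{38431} + 198 i \sqrt{6} \left(- \frac{1}{4917}\right) = \frac{26168}{38431} - \frac{6 i \sqrt{6}}{149}$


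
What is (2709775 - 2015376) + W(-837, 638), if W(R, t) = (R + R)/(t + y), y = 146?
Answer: 272203571/392 ≈ 6.9440e+5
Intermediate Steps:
W(R, t) = 2*R/(146 + t) (W(R, t) = (R + R)/(t + 146) = (2*R)/(146 + t) = 2*R/(146 + t))
(2709775 - 2015376) + W(-837, 638) = (2709775 - 2015376) + 2*(-837)/(146 + 638) = 694399 + 2*(-837)/784 = 694399 + 2*(-837)*(1/784) = 694399 - 837/392 = 272203571/392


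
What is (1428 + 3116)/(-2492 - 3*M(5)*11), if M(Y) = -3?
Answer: -4544/2393 ≈ -1.8989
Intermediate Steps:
(1428 + 3116)/(-2492 - 3*M(5)*11) = (1428 + 3116)/(-2492 - 3*(-3)*11) = 4544/(-2492 + 9*11) = 4544/(-2492 + 99) = 4544/(-2393) = 4544*(-1/2393) = -4544/2393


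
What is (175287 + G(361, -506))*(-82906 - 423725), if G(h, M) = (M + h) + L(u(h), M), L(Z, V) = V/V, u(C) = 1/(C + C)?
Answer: -88732873233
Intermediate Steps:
u(C) = 1/(2*C)
L(Z, V) = 1
G(h, M) = 1 + M + h (G(h, M) = (M + h) + 1 = 1 + M + h)
(175287 + G(361, -506))*(-82906 - 423725) = (175287 + (1 - 506 + 361))*(-82906 - 423725) = (175287 - 144)*(-506631) = 175143*(-506631) = -88732873233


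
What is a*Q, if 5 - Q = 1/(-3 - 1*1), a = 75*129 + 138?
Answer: 206073/4 ≈ 51518.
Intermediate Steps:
a = 9813 (a = 9675 + 138 = 9813)
Q = 21/4 (Q = 5 - 1/(-3 - 1*1) = 5 - 1/(-3 - 1) = 5 - 1/(-4) = 5 - 1*(-¼) = 5 + ¼ = 21/4 ≈ 5.2500)
a*Q = 9813*(21/4) = 206073/4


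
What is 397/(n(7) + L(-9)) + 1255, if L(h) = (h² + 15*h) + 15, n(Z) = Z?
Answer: 39763/32 ≈ 1242.6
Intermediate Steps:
L(h) = 15 + h² + 15*h
397/(n(7) + L(-9)) + 1255 = 397/(7 + (15 + (-9)² + 15*(-9))) + 1255 = 397/(7 + (15 + 81 - 135)) + 1255 = 397/(7 - 39) + 1255 = 397/(-32) + 1255 = 397*(-1/32) + 1255 = -397/32 + 1255 = 39763/32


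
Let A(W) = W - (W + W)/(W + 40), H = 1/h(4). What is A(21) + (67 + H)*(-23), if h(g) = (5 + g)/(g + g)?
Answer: -846082/549 ≈ -1541.1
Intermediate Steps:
h(g) = (5 + g)/(2*g) (h(g) = (5 + g)/((2*g)) = (5 + g)*(1/(2*g)) = (5 + g)/(2*g))
H = 8/9 (H = 1/((1/2)*(5 + 4)/4) = 1/((1/2)*(1/4)*9) = 1/(9/8) = 8/9 ≈ 0.88889)
A(W) = W - 2*W/(40 + W)
A(21) + (67 + H)*(-23) = 21*(38 + 21)/(40 + 21) + (67 + 8/9)*(-23) = 21*59/61 + (611/9)*(-23) = 21*(1/61)*59 - 14053/9 = 1239/61 - 14053/9 = -846082/549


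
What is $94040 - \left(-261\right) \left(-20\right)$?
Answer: $88820$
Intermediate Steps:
$94040 - \left(-261\right) \left(-20\right) = 94040 - 5220 = 88820$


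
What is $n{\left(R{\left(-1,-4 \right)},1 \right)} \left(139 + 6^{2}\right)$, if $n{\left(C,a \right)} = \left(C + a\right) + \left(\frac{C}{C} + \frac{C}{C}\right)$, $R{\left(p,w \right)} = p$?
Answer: $350$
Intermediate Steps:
$n{\left(C,a \right)} = 2 + C + a$ ($n{\left(C,a \right)} = \left(C + a\right) + \left(1 + 1\right) = \left(C + a\right) + 2 = 2 + C + a$)
$n{\left(R{\left(-1,-4 \right)},1 \right)} \left(139 + 6^{2}\right) = \left(2 - 1 + 1\right) \left(139 + 6^{2}\right) = 2 \left(139 + 36\right) = 2 \cdot 175 = 350$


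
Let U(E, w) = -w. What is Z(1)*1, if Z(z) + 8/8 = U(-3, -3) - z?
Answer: 1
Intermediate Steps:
Z(z) = 2 - z (Z(z) = -1 + (-1*(-3) - z) = -1 + (3 - z) = 2 - z)
Z(1)*1 = (2 - 1*1)*1 = (2 - 1)*1 = 1*1 = 1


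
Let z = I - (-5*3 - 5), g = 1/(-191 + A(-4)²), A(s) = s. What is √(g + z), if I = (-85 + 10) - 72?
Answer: I*√155582/35 ≈ 11.27*I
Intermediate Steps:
I = -147 (I = -75 - 72 = -147)
g = -1/175 (g = 1/(-191 + (-4)²) = 1/(-191 + 16) = 1/(-175) = -1/175 ≈ -0.0057143)
z = -127 (z = -147 - (-5*3 - 5) = -147 - (-15 - 5) = -147 - 1*(-20) = -147 + 20 = -127)
√(g + z) = √(-1/175 - 127) = √(-22226/175) = I*√155582/35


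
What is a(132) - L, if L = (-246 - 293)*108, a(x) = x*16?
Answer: 60324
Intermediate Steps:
a(x) = 16*x
L = -58212 (L = -539*108 = -58212)
a(132) - L = 16*132 - 1*(-58212) = 2112 + 58212 = 60324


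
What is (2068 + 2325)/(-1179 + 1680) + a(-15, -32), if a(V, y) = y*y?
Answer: 517417/501 ≈ 1032.8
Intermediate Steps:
a(V, y) = y²
(2068 + 2325)/(-1179 + 1680) + a(-15, -32) = (2068 + 2325)/(-1179 + 1680) + (-32)² = 4393/501 + 1024 = 517417/501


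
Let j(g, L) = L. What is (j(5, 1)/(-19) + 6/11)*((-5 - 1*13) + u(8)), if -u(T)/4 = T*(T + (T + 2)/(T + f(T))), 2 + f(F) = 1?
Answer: -230514/1463 ≈ -157.56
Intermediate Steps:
f(F) = -1 (f(F) = -2 + 1 = -1)
u(T) = -4*T*(T + (2 + T)/(-1 + T)) (u(T) = -4*T*(T + (T + 2)/(T - 1)) = -4*T*(T + (2 + T)/(-1 + T)))
(j(5, 1)/(-19) + 6/11)*((-5 - 1*13) + u(8)) = (1/(-19) + 6/11)*((-5 - 1*13) - 4*8*(2 + 8**2)/(-1 + 8)) = (1*(-1/19) + 6*(1/11))*((-5 - 13) - 4*8*(2 + 64)/7) = (-1/19 + 6/11)*(-18 - 4*8*1/7*66) = 103*(-18 - 2112/7)/209 = (103/209)*(-2238/7) = -230514/1463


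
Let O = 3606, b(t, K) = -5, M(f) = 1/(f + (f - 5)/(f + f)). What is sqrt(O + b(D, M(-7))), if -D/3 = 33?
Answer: sqrt(3601) ≈ 60.008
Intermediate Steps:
D = -99 (D = -3*33 = -99)
M(f) = 1/(f + (-5 + f)/(2*f)) (M(f) = 1/(f + (-5 + f)/((2*f))) = 1/(f + (-5 + f)*(1/(2*f))) = 1/(f + (-5 + f)/(2*f)))
sqrt(O + b(D, M(-7))) = sqrt(3606 - 5) = sqrt(3601)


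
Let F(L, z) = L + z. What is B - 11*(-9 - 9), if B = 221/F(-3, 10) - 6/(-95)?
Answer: 152707/665 ≈ 229.63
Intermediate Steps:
B = 21037/665 (B = 221/(-3 + 10) - 6/(-95) = 221/7 - 6*(-1/95) = 221*(⅐) + 6/95 = 221/7 + 6/95 = 21037/665 ≈ 31.635)
B - 11*(-9 - 9) = 21037/665 - 11*(-9 - 9) = 21037/665 - 11*(-18) = 21037/665 - 1*(-198) = 21037/665 + 198 = 152707/665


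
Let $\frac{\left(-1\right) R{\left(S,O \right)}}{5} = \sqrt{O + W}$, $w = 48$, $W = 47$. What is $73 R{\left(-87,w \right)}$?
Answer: $- 365 \sqrt{95} \approx -3557.6$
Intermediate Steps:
$R{\left(S,O \right)} = - 5 \sqrt{47 + O}$ ($R{\left(S,O \right)} = - 5 \sqrt{O + 47} = - 5 \sqrt{47 + O}$)
$73 R{\left(-87,w \right)} = 73 \left(- 5 \sqrt{47 + 48}\right) = 73 \left(- 5 \sqrt{95}\right) = - 365 \sqrt{95}$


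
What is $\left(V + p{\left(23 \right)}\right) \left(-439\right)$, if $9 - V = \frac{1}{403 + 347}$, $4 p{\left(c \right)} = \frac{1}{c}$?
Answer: $- \frac{136453931}{34500} \approx -3955.2$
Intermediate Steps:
$p{\left(c \right)} = \frac{1}{4 c}$
$V = \frac{6749}{750}$ ($V = 9 - \frac{1}{403 + 347} = 9 - \frac{1}{750} = \frac{6749}{750} \approx 8.9987$)
$\left(V + p{\left(23 \right)}\right) \left(-439\right) = \left(\frac{6749}{750} + \frac{1}{4 \cdot 23}\right) \left(-439\right) = \left(\frac{6749}{750} + \frac{1}{4} \cdot \frac{1}{23}\right) \left(-439\right) = \left(\frac{6749}{750} + \frac{1}{92}\right) \left(-439\right) = \frac{310829}{34500} \left(-439\right) = - \frac{136453931}{34500}$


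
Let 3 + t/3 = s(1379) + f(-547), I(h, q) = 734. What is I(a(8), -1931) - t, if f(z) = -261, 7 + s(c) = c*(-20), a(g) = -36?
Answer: 84287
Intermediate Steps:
s(c) = -7 - 20*c (s(c) = -7 + c*(-20) = -7 - 20*c)
t = -83553 (t = -9 + 3*((-7 - 20*1379) - 261) = -9 + 3*((-7 - 27580) - 261) = -9 + 3*(-27587 - 261) = -9 + 3*(-27848) = -9 - 83544 = -83553)
I(a(8), -1931) - t = 734 - 1*(-83553) = 734 + 83553 = 84287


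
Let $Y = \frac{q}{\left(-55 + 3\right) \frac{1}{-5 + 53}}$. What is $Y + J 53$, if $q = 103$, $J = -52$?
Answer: $- \frac{37064}{13} \approx -2851.1$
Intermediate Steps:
$Y = - \frac{1236}{13}$ ($Y = \frac{103}{\left(-55 + 3\right) \frac{1}{-5 + 53}} = \frac{103}{\left(-52\right) \frac{1}{48}} = \frac{103}{- \frac{13}{12}} = 103 \left(- \frac{12}{13}\right) = - \frac{1236}{13} \approx -95.077$)
$Y + J 53 = - \frac{1236}{13} - 2756 = - \frac{37064}{13}$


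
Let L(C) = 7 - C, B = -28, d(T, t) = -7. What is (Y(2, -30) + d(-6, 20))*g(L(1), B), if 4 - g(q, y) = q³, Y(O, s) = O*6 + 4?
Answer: -1908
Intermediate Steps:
Y(O, s) = 4 + 6*O (Y(O, s) = 6*O + 4 = 4 + 6*O)
g(q, y) = 4 - q³
(Y(2, -30) + d(-6, 20))*g(L(1), B) = ((4 + 6*2) - 7)*(4 - (7 - 1*1)³) = ((4 + 12) - 7)*(4 - (7 - 1)³) = (16 - 7)*(4 - 1*6³) = 9*(4 - 1*216) = 9*(4 - 216) = 9*(-212) = -1908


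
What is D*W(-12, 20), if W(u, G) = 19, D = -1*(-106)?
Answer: 2014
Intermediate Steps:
D = 106
D*W(-12, 20) = 106*19 = 2014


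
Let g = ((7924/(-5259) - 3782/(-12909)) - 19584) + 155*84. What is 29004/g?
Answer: -328172675454/74283677077 ≈ -4.4178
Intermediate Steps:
g = -148567354154/22629477 (g = ((7924*(-1/5259) - 3782*(-1/12909)) - 19584) + 13020 = ((-7924/5259 + 3782/12909) - 19584) + 13020 = (-27467126/22629477 - 19584) + 13020 = -443203144694/22629477 + 13020 = -148567354154/22629477 ≈ -6565.2)
29004/g = 29004/(-148567354154/22629477) = 29004*(-22629477/148567354154) = -328172675454/74283677077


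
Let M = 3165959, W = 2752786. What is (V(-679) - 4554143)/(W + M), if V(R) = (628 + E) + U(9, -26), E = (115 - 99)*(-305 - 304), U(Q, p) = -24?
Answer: -4563283/5918745 ≈ -0.77099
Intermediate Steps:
E = -9744 (E = 16*(-609) = -9744)
V(R) = -9140 (V(R) = (628 - 9744) - 24 = -9116 - 24 = -9140)
(V(-679) - 4554143)/(W + M) = (-9140 - 4554143)/(2752786 + 3165959) = -4563283/5918745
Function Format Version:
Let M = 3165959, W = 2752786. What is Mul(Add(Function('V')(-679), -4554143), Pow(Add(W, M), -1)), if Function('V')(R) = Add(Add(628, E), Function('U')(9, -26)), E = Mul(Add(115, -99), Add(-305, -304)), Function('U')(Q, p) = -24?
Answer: Rational(-4563283, 5918745) ≈ -0.77099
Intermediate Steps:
E = -9744 (E = Mul(16, -609) = -9744)
Function('V')(R) = -9140 (Function('V')(R) = Add(Add(628, -9744), -24) = Add(-9116, -24) = -9140)
Mul(Add(Function('V')(-679), -4554143), Pow(Add(W, M), -1)) = Mul(Add(-9140, -4554143), Pow(Add(2752786, 3165959), -1)) = Mul(-4563283, Pow(5918745, -1)) = Mul(-4563283, Rational(1, 5918745)) = Rational(-4563283, 5918745)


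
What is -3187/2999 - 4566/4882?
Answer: -14626184/7320559 ≈ -1.9980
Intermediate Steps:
-3187/2999 - 4566/4882 = -3187*1/2999 - 4566*1/4882 = -3187/2999 - 2283/2441 = -14626184/7320559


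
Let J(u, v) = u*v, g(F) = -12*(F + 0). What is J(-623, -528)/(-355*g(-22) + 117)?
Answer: -109648/31201 ≈ -3.5142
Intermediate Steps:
g(F) = -12*F
J(-623, -528)/(-355*g(-22) + 117) = (-623*(-528))/(-(-4260)*(-22) + 117) = 328944/(-355*264 + 117) = 328944/(-93720 + 117) = 328944/(-93603) = 328944*(-1/93603) = -109648/31201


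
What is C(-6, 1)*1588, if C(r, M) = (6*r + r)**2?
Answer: 2801232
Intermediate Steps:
C(r, M) = 49*r**2 (C(r, M) = (7*r)**2 = 49*r**2)
C(-6, 1)*1588 = (49*(-6)**2)*1588 = (49*36)*1588 = 1764*1588 = 2801232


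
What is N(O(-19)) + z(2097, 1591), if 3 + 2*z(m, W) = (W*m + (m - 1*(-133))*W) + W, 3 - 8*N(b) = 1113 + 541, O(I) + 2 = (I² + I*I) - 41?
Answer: 27541729/8 ≈ 3.4427e+6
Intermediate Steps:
O(I) = -43 + 2*I² (O(I) = -2 + ((I² + I*I) - 41) = -2 + ((I² + I²) - 41) = -2 + (2*I² - 41) = -2 + (-41 + 2*I²) = -43 + 2*I²)
N(b) = -1651/8 (N(b) = 3/8 - (1113 + 541)/8 = 3/8 - ⅛*1654 = 3/8 - 827/4 = -1651/8)
z(m, W) = -3/2 + W/2 + W*m/2 + W*(133 + m)/2 (z(m, W) = -3/2 + ((W*m + (m - 1*(-133))*W) + W)/2 = -3/2 + ((W*m + (m + 133)*W) + W)/2 = -3/2 + ((W*m + (133 + m)*W) + W)/2 = -3/2 + ((W*m + W*(133 + m)) + W)/2 = -3/2 + (W + W*m + W*(133 + m))/2 = -3/2 + (W/2 + W*m/2 + W*(133 + m)/2) = -3/2 + W/2 + W*m/2 + W*(133 + m)/2)
N(O(-19)) + z(2097, 1591) = -1651/8 + (-3/2 + 67*1591 + 1591*2097) = -1651/8 + (-3/2 + 106597 + 3336327) = -1651/8 + 6885845/2 = 27541729/8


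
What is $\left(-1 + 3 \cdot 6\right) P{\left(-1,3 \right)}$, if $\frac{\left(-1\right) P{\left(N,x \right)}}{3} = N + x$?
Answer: $-102$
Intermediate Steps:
$P{\left(N,x \right)} = - 3 N - 3 x$ ($P{\left(N,x \right)} = - 3 \left(N + x\right) = - 3 N - 3 x$)
$\left(-1 + 3 \cdot 6\right) P{\left(-1,3 \right)} = \left(-1 + 3 \cdot 6\right) \left(\left(-3\right) \left(-1\right) - 9\right) = \left(-1 + 18\right) \left(3 - 9\right) = 17 \left(-6\right) = -102$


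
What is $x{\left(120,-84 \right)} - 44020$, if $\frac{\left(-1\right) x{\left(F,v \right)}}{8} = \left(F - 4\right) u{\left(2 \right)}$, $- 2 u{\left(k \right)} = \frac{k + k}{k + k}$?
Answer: $-43556$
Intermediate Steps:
$u{\left(k \right)} = - \frac{1}{2}$ ($u{\left(k \right)} = - \frac{\left(k + k\right) \frac{1}{k + k}}{2} = - \frac{2 k \frac{1}{2 k}}{2} = \left(- \frac{1}{2}\right) 1 = - \frac{1}{2}$)
$x{\left(F,v \right)} = -16 + 4 F$ ($x{\left(F,v \right)} = - 8 \left(F - 4\right) \left(- \frac{1}{2}\right) = - 8 \left(-4 + F\right) \left(- \frac{1}{2}\right) = - 8 \left(2 - \frac{F}{2}\right) = -16 + 4 F$)
$x{\left(120,-84 \right)} - 44020 = \left(-16 + 4 \cdot 120\right) - 44020 = \left(-16 + 480\right) - 44020 = 464 - 44020 = -43556$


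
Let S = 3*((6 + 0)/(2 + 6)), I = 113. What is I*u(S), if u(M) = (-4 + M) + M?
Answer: 113/2 ≈ 56.500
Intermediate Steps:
S = 9/4 (S = 3*(6/8) = 3*(6*(1/8)) = 3*(3/4) = 9/4 ≈ 2.2500)
u(M) = -4 + 2*M
I*u(S) = 113*(-4 + 2*(9/4)) = 113*(-4 + 9/2) = 113*(1/2) = 113/2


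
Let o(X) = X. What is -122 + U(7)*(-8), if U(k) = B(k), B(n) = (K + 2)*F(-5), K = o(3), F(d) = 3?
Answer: -242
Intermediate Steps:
K = 3
B(n) = 15 (B(n) = (3 + 2)*3 = 5*3 = 15)
U(k) = 15
-122 + U(7)*(-8) = -122 + 15*(-8) = -122 - 120 = -242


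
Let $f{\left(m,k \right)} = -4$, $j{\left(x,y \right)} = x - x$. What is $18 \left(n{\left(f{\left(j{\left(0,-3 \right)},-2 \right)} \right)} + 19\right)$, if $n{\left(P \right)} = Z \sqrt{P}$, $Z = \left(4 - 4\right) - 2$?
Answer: $342 - 72 i \approx 342.0 - 72.0 i$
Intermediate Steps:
$j{\left(x,y \right)} = 0$
$Z = -2$ ($Z = 0 - 2 = -2$)
$n{\left(P \right)} = - 2 \sqrt{P}$
$18 \left(n{\left(f{\left(j{\left(0,-3 \right)},-2 \right)} \right)} + 19\right) = 18 \left(- 2 \sqrt{-4} + 19\right) = 18 \left(- 2 \cdot 2 i + 19\right) = 18 \left(- 4 i + 19\right) = 18 \left(19 - 4 i\right) = 342 - 72 i$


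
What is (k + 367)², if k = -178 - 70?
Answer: 14161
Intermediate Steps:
k = -248
(k + 367)² = (-248 + 367)² = 119² = 14161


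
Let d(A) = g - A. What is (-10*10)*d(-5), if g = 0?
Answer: -500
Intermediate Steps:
d(A) = -A (d(A) = 0 - A = -A)
(-10*10)*d(-5) = (-10*10)*(-1*(-5)) = -100*5 = -500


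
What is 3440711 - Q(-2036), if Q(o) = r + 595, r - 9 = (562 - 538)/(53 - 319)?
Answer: 457534243/133 ≈ 3.4401e+6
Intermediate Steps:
r = 1185/133 (r = 9 + (562 - 538)/(53 - 319) = 9 + 24/(-266) = 9 + 24*(-1/266) = 9 - 12/133 = 1185/133 ≈ 8.9098)
Q(o) = 80320/133 (Q(o) = 1185/133 + 595 = 80320/133)
3440711 - Q(-2036) = 3440711 - 1*80320/133 = 3440711 - 80320/133 = 457534243/133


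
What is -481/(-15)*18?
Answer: 2886/5 ≈ 577.20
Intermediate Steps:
-481/(-15)*18 = -481*(-1)/15*18 = -37*(-13/15)*18 = (481/15)*18 = 2886/5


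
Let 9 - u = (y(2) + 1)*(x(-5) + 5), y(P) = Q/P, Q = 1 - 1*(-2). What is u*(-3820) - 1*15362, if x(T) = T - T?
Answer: -1992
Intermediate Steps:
Q = 3 (Q = 1 + 2 = 3)
x(T) = 0
y(P) = 3/P
u = -7/2 (u = 9 - (3/2 + 1)*(0 + 5) = 9 - (3*(½) + 1)*5 = 9 - (3/2 + 1)*5 = 9 - 5*5/2 = 9 - 1*25/2 = 9 - 25/2 = -7/2 ≈ -3.5000)
u*(-3820) - 1*15362 = -7/2*(-3820) - 1*15362 = 13370 - 15362 = -1992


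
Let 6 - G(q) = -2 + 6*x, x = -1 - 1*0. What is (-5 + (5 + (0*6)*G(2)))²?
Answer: 0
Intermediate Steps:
x = -1 (x = -1 + 0 = -1)
G(q) = 14 (G(q) = 6 - (-2 + 6*(-1)) = 6 - (-2 - 6) = 6 - 1*(-8) = 6 + 8 = 14)
(-5 + (5 + (0*6)*G(2)))² = (-5 + (5 + (0*6)*14))² = (-5 + (5 + 0*14))² = (-5 + (5 + 0))² = (-5 + 5)² = 0² = 0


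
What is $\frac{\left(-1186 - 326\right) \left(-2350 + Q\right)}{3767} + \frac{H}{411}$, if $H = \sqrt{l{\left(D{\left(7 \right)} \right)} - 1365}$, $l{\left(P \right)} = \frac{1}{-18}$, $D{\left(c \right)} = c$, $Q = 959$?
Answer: $\frac{2103192}{3767} + \frac{i \sqrt{49142}}{2466} \approx 558.32 + 0.089895 i$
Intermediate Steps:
$l{\left(P \right)} = - \frac{1}{18}$
$H = \frac{i \sqrt{49142}}{6}$ ($H = \sqrt{- \frac{1}{18} - 1365} = \sqrt{- \frac{24571}{18}} = \frac{i \sqrt{49142}}{6} \approx 36.947 i$)
$\frac{\left(-1186 - 326\right) \left(-2350 + Q\right)}{3767} + \frac{H}{411} = \frac{\left(-1186 - 326\right) \left(-2350 + 959\right)}{3767} + \frac{\frac{1}{6} i \sqrt{49142}}{411} = \left(-1512\right) \left(-1391\right) \frac{1}{3767} + \frac{i \sqrt{49142}}{6} \cdot \frac{1}{411} = 2103192 \cdot \frac{1}{3767} + \frac{i \sqrt{49142}}{2466} = \frac{2103192}{3767} + \frac{i \sqrt{49142}}{2466}$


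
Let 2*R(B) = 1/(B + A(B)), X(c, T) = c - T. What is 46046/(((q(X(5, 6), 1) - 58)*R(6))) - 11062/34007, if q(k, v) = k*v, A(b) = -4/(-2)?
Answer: -25054833810/2006413 ≈ -12487.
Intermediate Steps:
A(b) = 2 (A(b) = -4*(-½) = 2)
R(B) = 1/(2*(2 + B)) (R(B) = 1/(2*(B + 2)) = 1/(2*(2 + B)))
46046/(((q(X(5, 6), 1) - 58)*R(6))) - 11062/34007 = 46046/((((5 - 1*6)*1 - 58)*(1/(2*(2 + 6))))) - 11062/34007 = 46046/((((5 - 6)*1 - 58)*((½)/8))) - 11062*1/34007 = 46046/(((-1*1 - 58)*((½)*(⅛)))) - 11062/34007 = 46046/(((-1 - 58)*(1/16))) - 11062/34007 = 46046/((-59*1/16)) - 11062/34007 = 46046/(-59/16) - 11062/34007 = 46046*(-16/59) - 11062/34007 = -736736/59 - 11062/34007 = -25054833810/2006413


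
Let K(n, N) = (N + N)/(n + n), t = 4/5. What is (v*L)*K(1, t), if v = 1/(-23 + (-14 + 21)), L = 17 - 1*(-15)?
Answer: -8/5 ≈ -1.6000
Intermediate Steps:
t = 4/5 (t = 4*(1/5) = 4/5 ≈ 0.80000)
K(n, N) = N/n (K(n, N) = (2*N)/((2*n)) = (2*N)*(1/(2*n)) = N/n)
L = 32 (L = 17 + 15 = 32)
v = -1/16 (v = 1/(-23 + 7) = 1/(-16) = -1/16 ≈ -0.062500)
(v*L)*K(1, t) = (-1/16*32)*((4/5)/1) = -8/5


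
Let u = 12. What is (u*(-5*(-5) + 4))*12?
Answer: 4176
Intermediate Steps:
(u*(-5*(-5) + 4))*12 = (12*(-5*(-5) + 4))*12 = (12*(25 + 4))*12 = (12*29)*12 = 348*12 = 4176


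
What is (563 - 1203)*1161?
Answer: -743040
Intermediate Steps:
(563 - 1203)*1161 = -640*1161 = -743040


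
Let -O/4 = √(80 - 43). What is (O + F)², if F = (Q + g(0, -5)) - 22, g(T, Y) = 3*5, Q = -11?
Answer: 916 + 144*√37 ≈ 1791.9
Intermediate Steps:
g(T, Y) = 15
O = -4*√37 (O = -4*√(80 - 43) = -4*√37 ≈ -24.331)
F = -18 (F = (-11 + 15) - 22 = 4 - 22 = -18)
(O + F)² = (-4*√37 - 18)² = (-18 - 4*√37)²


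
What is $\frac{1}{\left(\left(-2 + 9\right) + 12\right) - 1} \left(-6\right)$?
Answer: $- \frac{1}{3} \approx -0.33333$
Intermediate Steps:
$\frac{1}{\left(\left(-2 + 9\right) + 12\right) - 1} \left(-6\right) = \frac{1}{\left(7 + 12\right) - 1} \left(-6\right) = \frac{1}{19 - 1} \left(-6\right) = \frac{1}{18} \left(-6\right) = - \frac{1}{3}$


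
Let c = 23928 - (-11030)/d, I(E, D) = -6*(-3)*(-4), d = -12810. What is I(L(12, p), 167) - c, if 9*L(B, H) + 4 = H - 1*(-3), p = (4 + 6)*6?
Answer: -30742897/1281 ≈ -23999.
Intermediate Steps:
p = 60 (p = 10*6 = 60)
L(B, H) = -⅑ + H/9 (L(B, H) = -4/9 + (H - 1*(-3))/9 = -4/9 + (H + 3)/9 = -4/9 + (3 + H)/9 = -4/9 + (⅓ + H/9) = -⅑ + H/9)
I(E, D) = -72 (I(E, D) = 18*(-4) = -72)
c = 30650665/1281 (c = 23928 - (-11030)/(-12810) = 23928 - (-11030)*(-1)/12810 = 23928 - 1*1103/1281 = 23928 - 1103/1281 = 30650665/1281 ≈ 23927.)
I(L(12, p), 167) - c = -72 - 1*30650665/1281 = -72 - 30650665/1281 = -30742897/1281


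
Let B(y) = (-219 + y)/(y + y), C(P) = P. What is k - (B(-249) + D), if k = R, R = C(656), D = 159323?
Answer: -13169439/83 ≈ -1.5867e+5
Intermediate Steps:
B(y) = (-219 + y)/(2*y) (B(y) = (-219 + y)/((2*y)) = (-219 + y)*(1/(2*y)) = (-219 + y)/(2*y))
R = 656
k = 656
k - (B(-249) + D) = 656 - ((½)*(-219 - 249)/(-249) + 159323) = 656 - ((½)*(-1/249)*(-468) + 159323) = 656 - (78/83 + 159323) = 656 - 1*13223887/83 = 656 - 13223887/83 = -13169439/83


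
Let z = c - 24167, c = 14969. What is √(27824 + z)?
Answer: √18626 ≈ 136.48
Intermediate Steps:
z = -9198 (z = 14969 - 24167 = -9198)
√(27824 + z) = √(27824 - 9198) = √18626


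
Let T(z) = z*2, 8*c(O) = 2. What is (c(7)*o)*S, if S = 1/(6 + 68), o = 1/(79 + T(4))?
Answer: 1/25752 ≈ 3.8832e-5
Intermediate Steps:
c(O) = 1/4 (c(O) = (1/8)*2 = 1/4)
T(z) = 2*z
o = 1/87 (o = 1/(79 + 2*4) = 1/(79 + 8) = 1/87 ≈ 0.011494)
S = 1/74 ≈ 0.013514
(c(7)*o)*S = ((1/4)*(1/87))*(1/74) = (1/348)*(1/74) = 1/25752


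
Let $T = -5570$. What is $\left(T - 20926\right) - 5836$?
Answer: $-32332$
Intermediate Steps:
$\left(T - 20926\right) - 5836 = \left(-5570 - 20926\right) - 5836 = -26496 - 5836 = -32332$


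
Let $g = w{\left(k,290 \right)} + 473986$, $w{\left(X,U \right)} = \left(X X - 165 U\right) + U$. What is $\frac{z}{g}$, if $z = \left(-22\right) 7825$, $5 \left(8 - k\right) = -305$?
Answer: $- \frac{172150}{431187} \approx -0.39925$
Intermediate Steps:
$k = 69$ ($k = 8 - -61 = 8 + 61 = 69$)
$w{\left(X,U \right)} = X^{2} - 164 U$ ($w{\left(X,U \right)} = \left(X^{2} - 165 U\right) + U = X^{2} - 164 U$)
$z = -172150$
$g = 431187$ ($g = \left(69^{2} - 47560\right) + 473986 = \left(4761 - 47560\right) + 473986 = -42799 + 473986 = 431187$)
$\frac{z}{g} = - \frac{172150}{431187}$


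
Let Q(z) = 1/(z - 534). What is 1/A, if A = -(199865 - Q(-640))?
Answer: -1174/234641511 ≈ -5.0034e-6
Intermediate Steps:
Q(z) = 1/(-534 + z)
A = -234641511/1174 (A = -(199865 - 1/(-534 - 640)) = -(199865 - 1/(-1174)) = -(199865 - 1*(-1/1174)) = -(199865 + 1/1174) = -1*234641511/1174 = -234641511/1174 ≈ -1.9987e+5)
1/A = 1/(-234641511/1174) = -1174/234641511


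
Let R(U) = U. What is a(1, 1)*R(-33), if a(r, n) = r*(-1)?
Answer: 33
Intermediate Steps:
a(r, n) = -r
a(1, 1)*R(-33) = -1*1*(-33) = -1*(-33) = 33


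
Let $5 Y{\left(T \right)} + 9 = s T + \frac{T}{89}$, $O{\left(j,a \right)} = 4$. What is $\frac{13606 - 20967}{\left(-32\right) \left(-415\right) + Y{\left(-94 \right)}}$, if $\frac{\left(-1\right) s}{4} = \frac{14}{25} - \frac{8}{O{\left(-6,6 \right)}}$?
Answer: $- \frac{81891125}{146512921} \approx -0.55893$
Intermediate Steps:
$s = \frac{144}{25}$ ($s = - 4 \left(\frac{14}{25} - \frac{8}{4}\right) = - 4 \left(14 \cdot \frac{1}{25} - 2\right) = - 4 \left(\frac{14}{25} - 2\right) = \left(-4\right) \left(- \frac{36}{25}\right) = \frac{144}{25} \approx 5.76$)
$Y{\left(T \right)} = - \frac{9}{5} + \frac{12841 T}{11125}$ ($Y{\left(T \right)} = - \frac{9}{5} + \frac{\frac{144 T}{25} + \frac{T}{89}}{5} = - \frac{9}{5} + \frac{\frac{12841}{2225} T}{5} = - \frac{9}{5} + \frac{12841 T}{11125}$)
$\frac{13606 - 20967}{\left(-32\right) \left(-415\right) + Y{\left(-94 \right)}} = \frac{13606 - 20967}{\left(-32\right) \left(-415\right) + \left(- \frac{9}{5} + \frac{12841}{11125} \left(-94\right)\right)} = - \frac{7361}{13280 - \frac{1227079}{11125}} = - \frac{7361}{\frac{146512921}{11125}} = \left(-7361\right) \frac{11125}{146512921} = - \frac{81891125}{146512921}$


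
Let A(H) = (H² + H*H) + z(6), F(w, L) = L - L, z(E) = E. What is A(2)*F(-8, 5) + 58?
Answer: 58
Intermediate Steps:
F(w, L) = 0
A(H) = 6 + 2*H² (A(H) = (H² + H*H) + 6 = (H² + H²) + 6 = 2*H² + 6 = 6 + 2*H²)
A(2)*F(-8, 5) + 58 = (6 + 2*2²)*0 + 58 = (6 + 2*4)*0 + 58 = (6 + 8)*0 + 58 = 14*0 + 58 = 0 + 58 = 58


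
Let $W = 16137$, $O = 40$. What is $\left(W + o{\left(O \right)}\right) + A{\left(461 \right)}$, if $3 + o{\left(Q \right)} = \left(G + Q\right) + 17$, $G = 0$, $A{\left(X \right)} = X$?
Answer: $16652$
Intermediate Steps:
$o{\left(Q \right)} = 14 + Q$ ($o{\left(Q \right)} = -3 + \left(\left(0 + Q\right) + 17\right) = -3 + \left(Q + 17\right) = -3 + \left(17 + Q\right) = 14 + Q$)
$\left(W + o{\left(O \right)}\right) + A{\left(461 \right)} = \left(16137 + \left(14 + 40\right)\right) + 461 = \left(16137 + 54\right) + 461 = 16191 + 461 = 16652$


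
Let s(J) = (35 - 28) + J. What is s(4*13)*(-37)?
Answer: -2183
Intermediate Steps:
s(J) = 7 + J
s(4*13)*(-37) = (7 + 4*13)*(-37) = (7 + 52)*(-37) = 59*(-37) = -2183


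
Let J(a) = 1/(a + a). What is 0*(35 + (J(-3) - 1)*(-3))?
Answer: 0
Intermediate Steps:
J(a) = 1/(2*a)
0*(35 + (J(-3) - 1)*(-3)) = 0*(35 + ((½)/(-3) - 1)*(-3)) = 0*(35 + ((½)*(-⅓) - 1)*(-3)) = 0*(35 + (-⅙ - 1)*(-3)) = 0*(35 - 7/6*(-3)) = 0*(35 + 7/2) = 0*(77/2) = 0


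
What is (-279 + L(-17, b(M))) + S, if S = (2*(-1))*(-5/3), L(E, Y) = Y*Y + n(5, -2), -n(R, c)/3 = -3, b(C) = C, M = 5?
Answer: -725/3 ≈ -241.67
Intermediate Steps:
n(R, c) = 9 (n(R, c) = -3*(-3) = 9)
L(E, Y) = 9 + Y² (L(E, Y) = Y*Y + 9 = Y² + 9 = 9 + Y²)
S = 10/3 (S = -(-10)/3 = -2*(-5/3) = 10/3 ≈ 3.3333)
(-279 + L(-17, b(M))) + S = (-279 + (9 + 5²)) + 10/3 = (-279 + (9 + 25)) + 10/3 = (-279 + 34) + 10/3 = -245 + 10/3 = -725/3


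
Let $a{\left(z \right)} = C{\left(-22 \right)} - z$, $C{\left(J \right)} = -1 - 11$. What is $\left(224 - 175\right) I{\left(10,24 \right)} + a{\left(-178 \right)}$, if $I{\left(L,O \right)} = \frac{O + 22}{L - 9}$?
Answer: $2420$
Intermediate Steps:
$C{\left(J \right)} = -12$
$I{\left(L,O \right)} = \frac{22 + O}{-9 + L}$
$a{\left(z \right)} = -12 - z$
$\left(224 - 175\right) I{\left(10,24 \right)} + a{\left(-178 \right)} = \left(224 - 175\right) \frac{22 + 24}{-9 + 10} - -166 = 49 \cdot 1^{-1} \cdot 46 + \left(-12 + 178\right) = 49 \cdot 1 \cdot 46 + 166 = 49 \cdot 46 + 166 = 2254 + 166 = 2420$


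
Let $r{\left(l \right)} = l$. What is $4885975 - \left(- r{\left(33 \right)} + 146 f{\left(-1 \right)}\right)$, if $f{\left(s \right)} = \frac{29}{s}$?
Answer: $4890242$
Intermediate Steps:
$4885975 - \left(- r{\left(33 \right)} + 146 f{\left(-1 \right)}\right) = 4885975 - \left(-33 + 146 \frac{29}{-1}\right) = 4885975 - \left(-33 + 146 \cdot 29 \left(-1\right)\right) = 4885975 + \left(33 - -4234\right) = 4885975 + \left(33 + 4234\right) = 4885975 + 4267 = 4890242$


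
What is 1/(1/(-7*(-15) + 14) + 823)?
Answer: 119/97938 ≈ 0.0012151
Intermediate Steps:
1/(1/(-7*(-15) + 14) + 823) = 1/(1/(105 + 14) + 823) = 1/(1/119 + 823) = 1/(97938/119) = 119/97938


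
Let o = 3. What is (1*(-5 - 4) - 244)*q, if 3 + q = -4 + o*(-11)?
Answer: 10120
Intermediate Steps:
q = -40 (q = -3 + (-4 + 3*(-11)) = -3 + (-4 - 33) = -3 - 37 = -40)
(1*(-5 - 4) - 244)*q = (1*(-5 - 4) - 244)*(-40) = (1*(-9) - 244)*(-40) = (-9 - 244)*(-40) = -253*(-40) = 10120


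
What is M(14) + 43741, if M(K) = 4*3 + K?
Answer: 43767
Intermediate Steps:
M(K) = 12 + K
M(14) + 43741 = (12 + 14) + 43741 = 26 + 43741 = 43767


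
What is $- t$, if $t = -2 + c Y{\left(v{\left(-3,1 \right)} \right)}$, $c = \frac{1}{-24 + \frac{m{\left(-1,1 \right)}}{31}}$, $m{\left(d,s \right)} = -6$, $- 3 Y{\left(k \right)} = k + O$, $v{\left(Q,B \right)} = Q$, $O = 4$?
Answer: $\frac{4469}{2250} \approx 1.9862$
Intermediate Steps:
$Y{\left(k \right)} = - \frac{4}{3} - \frac{k}{3}$ ($Y{\left(k \right)} = - \frac{k + 4}{3} = - \frac{4 + k}{3} = - \frac{4}{3} - \frac{k}{3}$)
$c = - \frac{31}{750}$ ($c = \frac{1}{-24 - \frac{6}{31}} = \frac{1}{- \frac{750}{31}} = - \frac{31}{750} \approx -0.041333$)
$t = - \frac{4469}{2250}$ ($t = -2 - \frac{31 \left(- \frac{4}{3} - -1\right)}{750} = -2 - \frac{31 \left(- \frac{4}{3} + 1\right)}{750} = -2 - - \frac{31}{2250} = -2 + \frac{31}{2250} = - \frac{4469}{2250} \approx -1.9862$)
$- t = \left(-1\right) \left(- \frac{4469}{2250}\right) = \frac{4469}{2250}$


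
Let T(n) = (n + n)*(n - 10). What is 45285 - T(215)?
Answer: -42865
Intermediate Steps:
T(n) = 2*n*(-10 + n) (T(n) = (2*n)*(-10 + n) = 2*n*(-10 + n))
45285 - T(215) = 45285 - 2*215*(-10 + 215) = 45285 - 2*215*205 = 45285 - 1*88150 = 45285 - 88150 = -42865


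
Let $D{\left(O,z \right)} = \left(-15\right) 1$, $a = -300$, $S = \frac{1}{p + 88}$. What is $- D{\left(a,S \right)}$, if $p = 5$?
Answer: $15$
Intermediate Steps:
$S = \frac{1}{93}$ ($S = \frac{1}{5 + 88} = \frac{1}{93} \approx 0.010753$)
$D{\left(O,z \right)} = -15$
$- D{\left(a,S \right)} = \left(-1\right) \left(-15\right) = 15$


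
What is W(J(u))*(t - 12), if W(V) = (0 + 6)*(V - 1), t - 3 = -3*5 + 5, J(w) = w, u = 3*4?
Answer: -1254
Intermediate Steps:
u = 12
t = -7 (t = 3 + (-3*5 + 5) = 3 + (-15 + 5) = 3 - 10 = -7)
W(V) = -6 + 6*V (W(V) = 6*(-1 + V) = -6 + 6*V)
W(J(u))*(t - 12) = (-6 + 6*12)*(-7 - 12) = (-6 + 72)*(-19) = 66*(-19) = -1254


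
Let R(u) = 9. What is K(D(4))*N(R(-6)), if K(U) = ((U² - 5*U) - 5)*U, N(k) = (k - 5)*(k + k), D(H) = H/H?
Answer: -648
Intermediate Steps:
D(H) = 1
N(k) = 2*k*(-5 + k) (N(k) = (-5 + k)*(2*k) = 2*k*(-5 + k))
K(U) = U*(-5 + U² - 5*U) (K(U) = (-5 + U² - 5*U)*U = U*(-5 + U² - 5*U))
K(D(4))*N(R(-6)) = (1*(-5 + 1² - 5*1))*(2*9*(-5 + 9)) = (1*(-5 + 1 - 5))*(2*9*4) = (1*(-9))*72 = -9*72 = -648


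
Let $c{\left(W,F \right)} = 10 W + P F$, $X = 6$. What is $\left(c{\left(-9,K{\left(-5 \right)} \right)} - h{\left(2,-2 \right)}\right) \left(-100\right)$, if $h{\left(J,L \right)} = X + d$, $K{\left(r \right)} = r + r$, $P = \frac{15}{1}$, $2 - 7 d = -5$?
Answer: $24700$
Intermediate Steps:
$d = 1$ ($d = \frac{2}{7} - - \frac{5}{7} = \frac{2}{7} + \frac{5}{7} = 1$)
$P = 15$ ($P = 15 \cdot 1 = 15$)
$K{\left(r \right)} = 2 r$
$c{\left(W,F \right)} = 10 W + 15 F$
$h{\left(J,L \right)} = 7$ ($h{\left(J,L \right)} = 6 + 1 = 7$)
$\left(c{\left(-9,K{\left(-5 \right)} \right)} - h{\left(2,-2 \right)}\right) \left(-100\right) = \left(\left(10 \left(-9\right) + 15 \cdot 2 \left(-5\right)\right) - 7\right) \left(-100\right) = \left(\left(-90 + 15 \left(-10\right)\right) - 7\right) \left(-100\right) = \left(\left(-90 - 150\right) - 7\right) \left(-100\right) = \left(-240 - 7\right) \left(-100\right) = \left(-247\right) \left(-100\right) = 24700$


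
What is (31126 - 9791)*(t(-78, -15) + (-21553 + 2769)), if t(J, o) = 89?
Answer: -398857825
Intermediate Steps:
(31126 - 9791)*(t(-78, -15) + (-21553 + 2769)) = (31126 - 9791)*(89 + (-21553 + 2769)) = 21335*(89 - 18784) = 21335*(-18695) = -398857825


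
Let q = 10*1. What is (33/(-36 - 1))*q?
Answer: -330/37 ≈ -8.9189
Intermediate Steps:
q = 10
(33/(-36 - 1))*q = (33/(-36 - 1))*10 = (33/(-37))*10 = (33*(-1/37))*10 = -33/37*10 = -330/37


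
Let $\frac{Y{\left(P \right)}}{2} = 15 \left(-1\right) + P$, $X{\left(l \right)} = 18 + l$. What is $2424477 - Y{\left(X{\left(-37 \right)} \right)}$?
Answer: $2424545$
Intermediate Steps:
$Y{\left(P \right)} = -30 + 2 P$ ($Y{\left(P \right)} = 2 \left(15 \left(-1\right) + P\right) = 2 \left(-15 + P\right) = -30 + 2 P$)
$2424477 - Y{\left(X{\left(-37 \right)} \right)} = 2424477 - \left(-30 + 2 \left(18 - 37\right)\right) = 2424477 - \left(-30 + 2 \left(-19\right)\right) = 2424477 - \left(-30 - 38\right) = 2424477 - -68 = 2424477 + 68 = 2424545$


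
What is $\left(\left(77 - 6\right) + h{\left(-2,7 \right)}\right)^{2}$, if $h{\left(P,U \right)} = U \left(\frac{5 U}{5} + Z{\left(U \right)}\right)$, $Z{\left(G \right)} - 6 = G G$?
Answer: $255025$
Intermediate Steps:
$Z{\left(G \right)} = 6 + G^{2}$ ($Z{\left(G \right)} = 6 + G G = 6 + G^{2}$)
$h{\left(P,U \right)} = U \left(6 + U + U^{2}\right)$ ($h{\left(P,U \right)} = U \left(\frac{5 U}{5} + \left(6 + U^{2}\right)\right) = U \left(5 U \frac{1}{5} + \left(6 + U^{2}\right)\right) = U \left(U + \left(6 + U^{2}\right)\right) = U \left(6 + U + U^{2}\right)$)
$\left(\left(77 - 6\right) + h{\left(-2,7 \right)}\right)^{2} = \left(\left(77 - 6\right) + 7 \left(6 + 7 + 7^{2}\right)\right)^{2} = \left(\left(77 - 6\right) + 7 \left(6 + 7 + 49\right)\right)^{2} = \left(71 + 7 \cdot 62\right)^{2} = \left(71 + 434\right)^{2} = 505^{2} = 255025$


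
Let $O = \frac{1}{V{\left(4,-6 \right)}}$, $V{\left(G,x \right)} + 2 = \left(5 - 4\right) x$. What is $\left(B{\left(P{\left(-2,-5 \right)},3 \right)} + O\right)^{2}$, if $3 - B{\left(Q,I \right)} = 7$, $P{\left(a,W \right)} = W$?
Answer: $\frac{1089}{64} \approx 17.016$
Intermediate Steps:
$V{\left(G,x \right)} = -2 + x$ ($V{\left(G,x \right)} = -2 + \left(5 - 4\right) x = -2 + 1 x = -2 + x$)
$B{\left(Q,I \right)} = -4$ ($B{\left(Q,I \right)} = 3 - 7 = -4$)
$O = - \frac{1}{8}$ ($O = \frac{1}{-2 - 6} = \frac{1}{-8} = - \frac{1}{8} \approx -0.125$)
$\left(B{\left(P{\left(-2,-5 \right)},3 \right)} + O\right)^{2} = \left(-4 - \frac{1}{8}\right)^{2} = \left(- \frac{33}{8}\right)^{2} = \frac{1089}{64}$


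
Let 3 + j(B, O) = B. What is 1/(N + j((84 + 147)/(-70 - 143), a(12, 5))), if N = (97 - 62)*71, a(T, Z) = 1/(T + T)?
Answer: 71/176145 ≈ 0.00040308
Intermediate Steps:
a(T, Z) = 1/(2*T)
j(B, O) = -3 + B
N = 2485 (N = 35*71 = 2485)
1/(N + j((84 + 147)/(-70 - 143), a(12, 5))) = 1/(2485 + (-3 + (84 + 147)/(-70 - 143))) = 1/(2485 + (-3 + 231/(-213))) = 1/(2485 + (-3 + 231*(-1/213))) = 1/(2485 + (-3 - 77/71)) = 1/(2485 - 290/71) = 1/(176145/71) = 71/176145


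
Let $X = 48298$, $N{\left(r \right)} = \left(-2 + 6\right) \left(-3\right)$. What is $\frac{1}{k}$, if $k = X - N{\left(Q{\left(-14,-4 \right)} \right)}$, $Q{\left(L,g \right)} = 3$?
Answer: $\frac{1}{48310} \approx 2.07 \cdot 10^{-5}$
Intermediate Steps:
$N{\left(r \right)} = -12$ ($N{\left(r \right)} = 4 \left(-3\right) = -12$)
$k = 48310$ ($k = 48298 - -12 = 48298 + 12 = 48310$)
$\frac{1}{k} = \frac{1}{48310}$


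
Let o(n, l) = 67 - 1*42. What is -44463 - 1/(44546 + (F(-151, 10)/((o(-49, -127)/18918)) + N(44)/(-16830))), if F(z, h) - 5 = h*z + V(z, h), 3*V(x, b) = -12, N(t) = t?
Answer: -186626446065273/4197342646 ≈ -44463.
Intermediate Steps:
V(x, b) = -4 (V(x, b) = (⅓)*(-12) = -4)
F(z, h) = 1 + h*z (F(z, h) = 5 + (h*z - 4) = 5 + (-4 + h*z) = 1 + h*z)
o(n, l) = 25 (o(n, l) = 67 - 42 = 25)
-44463 - 1/(44546 + (F(-151, 10)/((o(-49, -127)/18918)) + N(44)/(-16830))) = -44463 - 1/(44546 + ((1 + 10*(-151))/((25/18918)) + 44/(-16830))) = -44463 - 1/(44546 + ((1 - 1510)/((25*(1/18918))) + 44*(-1/16830))) = -44463 - 1/(44546 + (-1509/25/18918 - 2/765)) = -44463 - 1/(44546 + (-1509*18918/25 - 2/765)) = -44463 - 1/(44546 + (-28547262/25 - 2/765)) = -44463 - 1/(44546 - 4367731096/3825) = -44463 - 1/(-4197342646/3825) = -44463 - 1*(-3825/4197342646) = -44463 + 3825/4197342646 = -186626446065273/4197342646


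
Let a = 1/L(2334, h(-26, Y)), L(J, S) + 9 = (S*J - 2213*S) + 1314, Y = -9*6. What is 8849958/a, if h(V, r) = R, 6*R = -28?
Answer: 6551918906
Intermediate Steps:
Y = -54
R = -14/3 (R = (1/6)*(-28) = -14/3 ≈ -4.6667)
h(V, r) = -14/3
L(J, S) = 1305 - 2213*S + J*S (L(J, S) = -9 + ((S*J - 2213*S) + 1314) = -9 + ((J*S - 2213*S) + 1314) = -9 + ((-2213*S + J*S) + 1314) = -9 + (1314 - 2213*S + J*S) = 1305 - 2213*S + J*S)
a = 3/2221 (a = 1/(1305 - 2213*(-14/3) + 2334*(-14/3)) = 1/(1305 + 30982/3 - 10892) = 1/(2221/3) = 3/2221 ≈ 0.0013507)
8849958/a = 8849958/(3/2221) = 8849958*(2221/3) = 6551918906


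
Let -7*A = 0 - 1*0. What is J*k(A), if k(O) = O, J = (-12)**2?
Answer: 0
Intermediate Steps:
A = 0 (A = -(0 - 1*0)/7 = -(0 + 0)/7 = -1/7*0 = 0)
J = 144
J*k(A) = 144*0 = 0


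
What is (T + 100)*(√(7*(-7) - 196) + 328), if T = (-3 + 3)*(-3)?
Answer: 32800 + 700*I*√5 ≈ 32800.0 + 1565.2*I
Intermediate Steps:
T = 0 (T = 0*(-3) = 0)
(T + 100)*(√(7*(-7) - 196) + 328) = (0 + 100)*(√(7*(-7) - 196) + 328) = 100*(√(-49 - 196) + 328) = 100*(√(-245) + 328) = 100*(7*I*√5 + 328) = 100*(328 + 7*I*√5) = 32800 + 700*I*√5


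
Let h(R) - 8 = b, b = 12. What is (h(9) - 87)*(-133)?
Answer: 8911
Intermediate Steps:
h(R) = 20 (h(R) = 8 + 12 = 20)
(h(9) - 87)*(-133) = (20 - 87)*(-133) = -67*(-133) = 8911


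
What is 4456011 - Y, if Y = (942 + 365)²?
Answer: 2747762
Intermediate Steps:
Y = 1708249 (Y = 1307² = 1708249)
4456011 - Y = 4456011 - 1*1708249 = 4456011 - 1708249 = 2747762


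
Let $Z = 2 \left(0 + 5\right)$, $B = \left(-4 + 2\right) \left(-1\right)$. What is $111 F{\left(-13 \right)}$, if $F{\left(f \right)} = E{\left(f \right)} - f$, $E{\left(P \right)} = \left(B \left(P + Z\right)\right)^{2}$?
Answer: $5439$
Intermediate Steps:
$B = 2$ ($B = \left(-2\right) \left(-1\right) = 2$)
$Z = 10$ ($Z = 2 \cdot 5 = 10$)
$E{\left(P \right)} = \left(20 + 2 P\right)^{2}$ ($E{\left(P \right)} = \left(2 \left(P + 10\right)\right)^{2} = \left(2 \left(10 + P\right)\right)^{2} = \left(20 + 2 P\right)^{2}$)
$F{\left(f \right)} = - f + 4 \left(10 + f\right)^{2}$ ($F{\left(f \right)} = 4 \left(10 + f\right)^{2} - f = - f + 4 \left(10 + f\right)^{2}$)
$111 F{\left(-13 \right)} = 111 \left(\left(-1\right) \left(-13\right) + 4 \left(10 - 13\right)^{2}\right) = 111 \left(13 + 4 \left(-3\right)^{2}\right) = 111 \left(13 + 4 \cdot 9\right) = 111 \left(13 + 36\right) = 111 \cdot 49 = 5439$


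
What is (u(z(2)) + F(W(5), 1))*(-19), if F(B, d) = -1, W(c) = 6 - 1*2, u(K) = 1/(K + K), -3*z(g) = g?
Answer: 133/4 ≈ 33.250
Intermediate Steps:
z(g) = -g/3
u(K) = 1/(2*K)
W(c) = 4 (W(c) = 6 - 2 = 4)
(u(z(2)) + F(W(5), 1))*(-19) = (1/(2*((-1/3*2))) - 1)*(-19) = (1/(2*(-2/3)) - 1)*(-19) = ((1/2)*(-3/2) - 1)*(-19) = (-3/4 - 1)*(-19) = -7/4*(-19) = 133/4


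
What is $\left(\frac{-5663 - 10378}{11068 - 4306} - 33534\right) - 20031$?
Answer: $- \frac{120740857}{2254} \approx -53567.0$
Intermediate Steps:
$\left(\frac{-5663 - 10378}{11068 - 4306} - 33534\right) - 20031 = \left(- \frac{16041}{6762} - 33534\right) - 20031 = \left(\left(-16041\right) \frac{1}{6762} - 33534\right) - 20031 = \left(- \frac{5347}{2254} - 33534\right) - 20031 = - \frac{75590983}{2254} - 20031 = - \frac{120740857}{2254}$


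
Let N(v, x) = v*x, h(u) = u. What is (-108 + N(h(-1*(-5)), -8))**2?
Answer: 21904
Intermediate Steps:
(-108 + N(h(-1*(-5)), -8))**2 = (-108 - 1*(-5)*(-8))**2 = (-108 + 5*(-8))**2 = (-108 - 40)**2 = (-148)**2 = 21904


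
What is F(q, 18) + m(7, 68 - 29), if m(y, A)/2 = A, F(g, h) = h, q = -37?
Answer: 96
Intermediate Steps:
m(y, A) = 2*A
F(q, 18) + m(7, 68 - 29) = 18 + 2*(68 - 29) = 18 + 2*39 = 18 + 78 = 96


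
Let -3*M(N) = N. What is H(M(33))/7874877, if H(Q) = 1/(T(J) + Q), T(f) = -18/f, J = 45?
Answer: -5/448867989 ≈ -1.1139e-8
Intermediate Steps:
M(N) = -N/3
H(Q) = 1/(-2/5 + Q) (H(Q) = 1/(-18/45 + Q) = 1/(-18*1/45 + Q) = 1/(-2/5 + Q))
H(M(33))/7874877 = (5/(-2 + 5*(-1/3*33)))/7874877 = (5/(-2 + 5*(-11)))*(1/7874877) = (5/(-2 - 55))*(1/7874877) = (5/(-57))*(1/7874877) = (5*(-1/57))*(1/7874877) = -5/57*1/7874877 = -5/448867989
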